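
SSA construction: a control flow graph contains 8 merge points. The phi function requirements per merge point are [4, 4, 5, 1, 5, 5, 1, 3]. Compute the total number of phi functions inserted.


Total phi functions = sum of phi functions at each join node
= 4 + 4 + 5 + 1 + 5 + 5 + 1 + 3 = 28

28


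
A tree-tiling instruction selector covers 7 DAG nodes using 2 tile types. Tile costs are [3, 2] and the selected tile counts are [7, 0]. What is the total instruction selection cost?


Total cost = sum(count_i * cost_i)
= 7*3 + 0*2
= 21

21


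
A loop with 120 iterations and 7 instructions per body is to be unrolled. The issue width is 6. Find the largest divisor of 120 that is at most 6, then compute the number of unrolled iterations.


Largest divisor of 120 <= 6 is 6
New iterations = 120 / 6 = 20

20


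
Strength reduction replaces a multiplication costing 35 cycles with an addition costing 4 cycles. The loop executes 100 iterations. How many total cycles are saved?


Per-iteration saving = 35 - 4 = 31
Total saved = 100 * 31 = 3100

3100


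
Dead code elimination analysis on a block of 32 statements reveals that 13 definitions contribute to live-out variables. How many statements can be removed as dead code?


Dead code = total statements - live definitions
= 32 - 13 = 19

19


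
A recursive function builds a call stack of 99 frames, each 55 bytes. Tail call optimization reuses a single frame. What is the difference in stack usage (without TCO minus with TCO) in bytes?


Without TCO: 99 * 55 = 5445 bytes
With TCO: reuse 1 frame = 55 bytes
Savings = 5445 - 55 = 5390

5390


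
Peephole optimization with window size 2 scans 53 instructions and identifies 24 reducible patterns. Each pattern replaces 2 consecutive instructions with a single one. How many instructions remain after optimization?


Each match removes 1 instructions.
Total removed = 24 * 1 = 24
Remaining = 53 - 24 = 29

29


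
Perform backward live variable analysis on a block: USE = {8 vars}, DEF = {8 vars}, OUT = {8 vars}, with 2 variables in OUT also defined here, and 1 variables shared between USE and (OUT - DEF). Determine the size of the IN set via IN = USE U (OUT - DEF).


OUT - DEF: 8 - 2 = 6
|IN| = |USE| + |OUT - DEF| - |USE ∩ (OUT - DEF)| = 8 + 6 - 1 = 13

13


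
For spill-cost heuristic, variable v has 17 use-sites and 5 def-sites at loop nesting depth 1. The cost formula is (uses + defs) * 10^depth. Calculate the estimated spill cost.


uses + defs = 17 + 5 = 22
10^1 = 10
Spill cost = 22 * 10 = 220

220


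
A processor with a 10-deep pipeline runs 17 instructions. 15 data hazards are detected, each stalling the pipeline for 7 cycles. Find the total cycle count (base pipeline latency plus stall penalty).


Base cycles = 10 + 17 - 1 = 26
Total stalls = 15 * 7 = 105
Total = 26 + 105 = 131

131


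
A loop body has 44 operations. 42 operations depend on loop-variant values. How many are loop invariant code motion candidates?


Invariant candidates = total - loop-dependent
= 44 - 42 = 2

2


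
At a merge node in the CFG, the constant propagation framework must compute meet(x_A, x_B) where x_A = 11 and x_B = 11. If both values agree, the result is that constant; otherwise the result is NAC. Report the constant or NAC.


Meet operation: if both paths give the same constant, result is that constant; if they differ, result is NAC (not-a-constant).
Path A: 11, Path B: 11 -> equal
Result: constant -> 11

11


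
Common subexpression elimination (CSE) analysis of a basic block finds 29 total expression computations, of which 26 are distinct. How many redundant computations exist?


CSE count = total expressions - unique expressions
= 29 - 26 = 3

3


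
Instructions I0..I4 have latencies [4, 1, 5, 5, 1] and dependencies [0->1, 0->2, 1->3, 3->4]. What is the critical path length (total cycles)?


Compute longest path through dependency graph: dist(Ik) = max over predecessors of dist + latency(Ik).
dist(I0) = latency 4 = 4
dist(I1) = dist(I0) + 1 = 4 + 1 = 5
dist(I2) = dist(I0) + 5 = 4 + 5 = 9
dist(I3) = dist(I1) + 5 = 5 + 5 = 10
dist(I4) = dist(I3) + 1 = 10 + 1 = 11
Critical path = max dist = 11

11


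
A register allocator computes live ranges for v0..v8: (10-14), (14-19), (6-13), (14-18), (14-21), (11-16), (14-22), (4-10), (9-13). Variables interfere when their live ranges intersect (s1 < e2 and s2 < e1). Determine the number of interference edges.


Check all pairs for overlapping intervals.
Two intervals (s1,e1) and (s2,e2) overlap if s1 < e2 and s2 < e1.
v0 (10-14) vs v1..v8: overlaps v2, v5, v8 -> 3
v1 (14-19) vs v2..v8: overlaps v3, v4, v5, v6 -> 4
v2 (6-13) vs v3..v8: overlaps v5, v7, v8 -> 3
v3 (14-18) vs v4..v8: overlaps v4, v5, v6 -> 3
v4 (14-21) vs v5..v8: overlaps v5, v6 -> 2
v5 (11-16) vs v6..v8: overlaps v6, v8 -> 2
v6 (14-22) vs v7..v8: overlaps none -> 0
v7 (4-10) vs v8: overlaps v8 -> 1
Total overlapping pairs = 3 + 4 + 3 + 3 + 2 + 2 + 0 + 1 = 18

18


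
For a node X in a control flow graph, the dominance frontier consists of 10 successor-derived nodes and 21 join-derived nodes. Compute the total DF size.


DF(X) = direct successor contributions + join point contributions
= 10 + 21 = 31

31


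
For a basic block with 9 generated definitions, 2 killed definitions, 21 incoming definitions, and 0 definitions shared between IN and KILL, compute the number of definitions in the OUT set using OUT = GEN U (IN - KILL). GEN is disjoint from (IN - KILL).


IN - KILL: 21 - 0 = 21 surviving definitions
OUT = GEN + surviving = 9 + 21 = 30

30


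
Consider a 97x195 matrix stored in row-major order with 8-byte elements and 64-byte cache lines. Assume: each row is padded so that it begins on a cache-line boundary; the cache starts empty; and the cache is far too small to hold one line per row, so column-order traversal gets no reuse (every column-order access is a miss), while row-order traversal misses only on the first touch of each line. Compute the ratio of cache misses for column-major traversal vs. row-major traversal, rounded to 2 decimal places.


Each row occupies 195 * 8 = 1560 bytes and starts on a line boundary, so it spans ceil(1560 / 64) = 25 cache lines.
Row-major traversal misses (one per line touched): 97 * ceil(195 * 8 / 64) = 2425
Column-major traversal misses (no reuse, every access misses): 97 * 195 = 18915
Ratio = 18915 / 2425 = 7.8

7.8


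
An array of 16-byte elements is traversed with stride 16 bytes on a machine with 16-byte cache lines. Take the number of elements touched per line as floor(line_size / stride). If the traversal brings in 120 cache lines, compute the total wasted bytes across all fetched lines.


Elements per line = floor(16 / 16) = 1
Bytes used per line = 1 * 16 = 16
Wasted per line = 16 - 16 = 0
Total wasted = 0 * 120 = 0

0


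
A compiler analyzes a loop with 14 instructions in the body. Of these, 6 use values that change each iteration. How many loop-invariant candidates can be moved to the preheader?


Invariant candidates = total - loop-dependent
= 14 - 6 = 8

8


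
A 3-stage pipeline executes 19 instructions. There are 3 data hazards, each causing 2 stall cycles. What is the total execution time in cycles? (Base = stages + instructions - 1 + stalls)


Base cycles = 3 + 19 - 1 = 21
Total stalls = 3 * 2 = 6
Total = 21 + 6 = 27

27


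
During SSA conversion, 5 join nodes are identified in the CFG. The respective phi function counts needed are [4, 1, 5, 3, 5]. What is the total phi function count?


Total phi functions = sum of phi functions at each join node
= 4 + 1 + 5 + 3 + 5 = 18

18


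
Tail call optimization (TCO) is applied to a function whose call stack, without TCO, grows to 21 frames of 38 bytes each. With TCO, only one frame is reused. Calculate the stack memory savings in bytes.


Without TCO: 21 * 38 = 798 bytes
With TCO: reuse 1 frame = 38 bytes
Savings = 798 - 38 = 760

760


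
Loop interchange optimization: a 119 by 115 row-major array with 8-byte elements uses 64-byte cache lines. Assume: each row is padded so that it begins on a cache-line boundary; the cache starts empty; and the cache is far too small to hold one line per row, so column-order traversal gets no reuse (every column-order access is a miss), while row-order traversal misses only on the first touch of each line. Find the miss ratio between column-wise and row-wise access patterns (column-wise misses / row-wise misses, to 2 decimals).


Each row occupies 115 * 8 = 920 bytes and starts on a line boundary, so it spans ceil(920 / 64) = 15 cache lines.
Row-major traversal misses (one per line touched): 119 * ceil(115 * 8 / 64) = 1785
Column-major traversal misses (no reuse, every access misses): 119 * 115 = 13685
Ratio = 13685 / 1785 = 7.67

7.67


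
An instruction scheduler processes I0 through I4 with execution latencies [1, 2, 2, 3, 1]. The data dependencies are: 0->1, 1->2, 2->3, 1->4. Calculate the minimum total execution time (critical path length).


Compute longest path through dependency graph: dist(Ik) = max over predecessors of dist + latency(Ik).
dist(I0) = latency 1 = 1
dist(I1) = dist(I0) + 2 = 1 + 2 = 3
dist(I2) = dist(I1) + 2 = 3 + 2 = 5
dist(I3) = dist(I2) + 3 = 5 + 3 = 8
dist(I4) = dist(I1) + 1 = 3 + 1 = 4
Critical path = max dist = 8

8


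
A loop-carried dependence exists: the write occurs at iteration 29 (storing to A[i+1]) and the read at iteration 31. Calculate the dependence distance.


Distance = read iteration - write iteration
= 31 - 29 = 2

2


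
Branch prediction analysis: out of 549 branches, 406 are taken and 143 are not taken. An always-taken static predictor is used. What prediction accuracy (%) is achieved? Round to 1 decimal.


Predictor: always-taken
Correct predictions = 406
Accuracy = 406 / 549 * 100 = 74.0%

74.0


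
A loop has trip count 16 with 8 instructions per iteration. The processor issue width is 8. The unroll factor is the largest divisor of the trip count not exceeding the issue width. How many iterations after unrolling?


Largest divisor of 16 <= 8 is 8
New iterations = 16 / 8 = 2

2


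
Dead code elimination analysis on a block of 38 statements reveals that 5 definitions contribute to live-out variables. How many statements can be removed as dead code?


Dead code = total statements - live definitions
= 38 - 5 = 33

33


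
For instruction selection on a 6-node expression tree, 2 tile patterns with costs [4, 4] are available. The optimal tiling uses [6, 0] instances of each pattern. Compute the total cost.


Total cost = sum(count_i * cost_i)
= 6*4 + 0*4
= 24

24


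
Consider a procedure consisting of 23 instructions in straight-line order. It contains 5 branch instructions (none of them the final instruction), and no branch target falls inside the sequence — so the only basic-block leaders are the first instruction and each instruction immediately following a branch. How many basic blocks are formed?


With no in-sequence branch targets, the leaders are the first instruction plus the instruction after each branch.
Number of basic blocks = branches + 1
= 5 + 1 = 6

6


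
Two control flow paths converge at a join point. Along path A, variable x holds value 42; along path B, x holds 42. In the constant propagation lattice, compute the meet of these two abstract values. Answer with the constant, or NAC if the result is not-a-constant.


Meet operation: if both paths give the same constant, result is that constant; if they differ, result is NAC (not-a-constant).
Path A: 42, Path B: 42 -> equal
Result: constant -> 42

42


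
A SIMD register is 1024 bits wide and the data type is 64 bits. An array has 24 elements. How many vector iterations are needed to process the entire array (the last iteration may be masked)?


Width = 1024 / 64 = 16 elements per vector op
Iterations = ceil(24 / 16) = 2

2


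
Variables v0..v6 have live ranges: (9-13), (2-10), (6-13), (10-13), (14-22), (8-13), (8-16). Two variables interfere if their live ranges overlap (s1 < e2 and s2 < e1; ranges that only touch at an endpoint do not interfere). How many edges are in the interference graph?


Check all pairs for overlapping intervals.
Two intervals (s1,e1) and (s2,e2) overlap if s1 < e2 and s2 < e1.
v0 (9-13) vs v1..v6: overlaps v1, v2, v3, v5, v6 -> 5
v1 (2-10) vs v2..v6: overlaps v2, v5, v6 -> 3
v2 (6-13) vs v3..v6: overlaps v3, v5, v6 -> 3
v3 (10-13) vs v4..v6: overlaps v5, v6 -> 2
v4 (14-22) vs v5..v6: overlaps v6 -> 1
v5 (8-13) vs v6: overlaps v6 -> 1
Total overlapping pairs = 5 + 3 + 3 + 2 + 1 + 1 = 15

15


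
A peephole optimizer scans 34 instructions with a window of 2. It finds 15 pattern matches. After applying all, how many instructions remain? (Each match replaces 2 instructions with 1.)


Each match removes 1 instructions.
Total removed = 15 * 1 = 15
Remaining = 34 - 15 = 19

19


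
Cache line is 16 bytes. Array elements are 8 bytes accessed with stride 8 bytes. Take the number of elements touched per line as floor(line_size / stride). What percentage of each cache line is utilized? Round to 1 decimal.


Elements per cache line = floor(16 / 8) = 2
Bytes used = 2 * 8 = 16
Utilization = 16 / 16 * 100 = 100.0%

100.0


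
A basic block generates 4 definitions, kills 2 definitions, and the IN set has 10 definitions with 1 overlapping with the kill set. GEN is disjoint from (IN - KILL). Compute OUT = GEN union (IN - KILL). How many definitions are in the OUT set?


IN - KILL: 10 - 1 = 9 surviving definitions
OUT = GEN + surviving = 4 + 9 = 13

13


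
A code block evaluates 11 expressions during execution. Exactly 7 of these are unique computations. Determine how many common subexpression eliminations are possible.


CSE count = total expressions - unique expressions
= 11 - 7 = 4

4


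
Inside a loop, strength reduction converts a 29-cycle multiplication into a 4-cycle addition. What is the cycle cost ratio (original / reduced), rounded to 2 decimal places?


Ratio = mult_cost / add_cost = 29 / 4 = 7.25

7.25


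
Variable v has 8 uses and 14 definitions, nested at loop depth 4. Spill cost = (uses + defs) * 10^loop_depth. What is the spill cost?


uses + defs = 8 + 14 = 22
10^4 = 10000
Spill cost = 22 * 10000 = 220000

220000


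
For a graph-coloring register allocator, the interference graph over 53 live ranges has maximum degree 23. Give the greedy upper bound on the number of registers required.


Greedy coloring never needs more than (max_degree + 1) colors: when coloring a vertex, at most max_degree neighbors are already colored.
Upper bound = 23 + 1 = 24

24


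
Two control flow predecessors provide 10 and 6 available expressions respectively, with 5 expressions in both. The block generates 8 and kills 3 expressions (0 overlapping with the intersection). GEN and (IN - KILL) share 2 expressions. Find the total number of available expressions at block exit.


IN = intersection of predecessors = 5
IN - KILL = 5 - 0 = 5
|OUT| = |GEN| + |IN - KILL| - |GEN ∩ (IN - KILL)| = 8 + 5 - 2 = 11

11


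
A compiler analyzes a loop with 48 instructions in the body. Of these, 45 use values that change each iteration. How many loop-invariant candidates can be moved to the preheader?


Invariant candidates = total - loop-dependent
= 48 - 45 = 3

3


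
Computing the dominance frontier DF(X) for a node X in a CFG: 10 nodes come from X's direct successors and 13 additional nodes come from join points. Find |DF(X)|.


DF(X) = direct successor contributions + join point contributions
= 10 + 13 = 23

23


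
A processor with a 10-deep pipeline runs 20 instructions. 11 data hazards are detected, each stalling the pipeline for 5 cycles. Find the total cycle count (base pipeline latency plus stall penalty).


Base cycles = 10 + 20 - 1 = 29
Total stalls = 11 * 5 = 55
Total = 29 + 55 = 84

84


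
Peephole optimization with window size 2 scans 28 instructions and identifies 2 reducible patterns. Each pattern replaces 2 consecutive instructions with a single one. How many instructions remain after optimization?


Each match removes 1 instructions.
Total removed = 2 * 1 = 2
Remaining = 28 - 2 = 26

26


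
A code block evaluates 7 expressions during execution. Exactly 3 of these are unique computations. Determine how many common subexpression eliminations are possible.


CSE count = total expressions - unique expressions
= 7 - 3 = 4

4


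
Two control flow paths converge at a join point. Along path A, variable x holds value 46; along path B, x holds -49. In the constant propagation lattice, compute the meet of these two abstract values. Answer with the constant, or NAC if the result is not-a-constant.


Meet operation: if both paths give the same constant, result is that constant; if they differ, result is NAC (not-a-constant).
Path A: 46, Path B: -49 -> differ
Result: not-a-constant -> NAC

NAC


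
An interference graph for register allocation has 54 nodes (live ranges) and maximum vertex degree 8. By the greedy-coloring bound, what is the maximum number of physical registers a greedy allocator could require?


Greedy coloring never needs more than (max_degree + 1) colors: when coloring a vertex, at most max_degree neighbors are already colored.
Upper bound = 8 + 1 = 9

9


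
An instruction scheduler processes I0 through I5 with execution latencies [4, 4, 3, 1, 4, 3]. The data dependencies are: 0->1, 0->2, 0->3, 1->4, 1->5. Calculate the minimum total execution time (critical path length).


Compute longest path through dependency graph: dist(Ik) = max over predecessors of dist + latency(Ik).
dist(I0) = latency 4 = 4
dist(I1) = dist(I0) + 4 = 4 + 4 = 8
dist(I2) = dist(I0) + 3 = 4 + 3 = 7
dist(I3) = dist(I0) + 1 = 4 + 1 = 5
dist(I4) = dist(I1) + 4 = 8 + 4 = 12
dist(I5) = dist(I1) + 3 = 8 + 3 = 11
Critical path = max dist = 12

12


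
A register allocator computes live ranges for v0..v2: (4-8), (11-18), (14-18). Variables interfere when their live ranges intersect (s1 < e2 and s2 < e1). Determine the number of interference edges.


Check all pairs for overlapping intervals.
Two intervals (s1,e1) and (s2,e2) overlap if s1 < e2 and s2 < e1.
v0 (4-8) vs v1..v2: overlaps none -> 0
v1 (11-18) vs v2: overlaps v2 -> 1
Total overlapping pairs = 0 + 1 = 1

1


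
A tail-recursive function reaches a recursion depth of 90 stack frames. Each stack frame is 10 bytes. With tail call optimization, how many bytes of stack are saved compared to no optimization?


Without TCO: 90 * 10 = 900 bytes
With TCO: reuse 1 frame = 10 bytes
Savings = 900 - 10 = 890

890


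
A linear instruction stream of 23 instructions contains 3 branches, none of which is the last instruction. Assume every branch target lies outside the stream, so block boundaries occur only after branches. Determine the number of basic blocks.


With no in-sequence branch targets, the leaders are the first instruction plus the instruction after each branch.
Number of basic blocks = branches + 1
= 3 + 1 = 4

4


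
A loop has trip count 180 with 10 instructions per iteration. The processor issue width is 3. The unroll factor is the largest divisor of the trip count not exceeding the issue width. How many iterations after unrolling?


Largest divisor of 180 <= 3 is 3
New iterations = 180 / 3 = 60

60


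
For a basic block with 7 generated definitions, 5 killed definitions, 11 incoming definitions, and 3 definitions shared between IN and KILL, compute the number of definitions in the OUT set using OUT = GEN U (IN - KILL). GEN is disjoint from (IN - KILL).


IN - KILL: 11 - 3 = 8 surviving definitions
OUT = GEN + surviving = 7 + 8 = 15

15


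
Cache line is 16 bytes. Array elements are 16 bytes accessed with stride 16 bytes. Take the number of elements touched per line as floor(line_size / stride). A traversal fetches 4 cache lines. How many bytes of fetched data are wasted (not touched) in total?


Elements per line = floor(16 / 16) = 1
Bytes used per line = 1 * 16 = 16
Wasted per line = 16 - 16 = 0
Total wasted = 0 * 4 = 0

0


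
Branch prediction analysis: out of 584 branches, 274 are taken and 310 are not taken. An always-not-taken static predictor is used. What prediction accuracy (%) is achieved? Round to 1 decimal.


Predictor: always-not-taken
Correct predictions = 310
Accuracy = 310 / 584 * 100 = 53.1%

53.1


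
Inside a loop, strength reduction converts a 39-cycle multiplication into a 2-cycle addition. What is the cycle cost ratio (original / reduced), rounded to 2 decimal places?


Ratio = mult_cost / add_cost = 39 / 2 = 19.5

19.5


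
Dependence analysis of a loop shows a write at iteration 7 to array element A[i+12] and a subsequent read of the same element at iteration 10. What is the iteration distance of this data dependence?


Distance = read iteration - write iteration
= 10 - 7 = 3

3


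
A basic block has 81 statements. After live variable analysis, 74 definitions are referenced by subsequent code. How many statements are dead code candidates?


Dead code = total statements - live definitions
= 81 - 74 = 7

7


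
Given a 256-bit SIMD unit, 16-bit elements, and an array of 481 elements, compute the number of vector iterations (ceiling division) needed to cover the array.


Width = 256 / 16 = 16 elements per vector op
Iterations = ceil(481 / 16) = 31

31


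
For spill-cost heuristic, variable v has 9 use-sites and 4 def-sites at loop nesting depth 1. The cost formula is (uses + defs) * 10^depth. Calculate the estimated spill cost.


uses + defs = 9 + 4 = 13
10^1 = 10
Spill cost = 13 * 10 = 130

130


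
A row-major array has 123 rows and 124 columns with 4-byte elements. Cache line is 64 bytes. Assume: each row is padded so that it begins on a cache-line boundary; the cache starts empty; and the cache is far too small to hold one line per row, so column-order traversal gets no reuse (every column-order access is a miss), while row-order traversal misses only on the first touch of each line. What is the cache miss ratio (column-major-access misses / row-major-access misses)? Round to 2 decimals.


Each row occupies 124 * 4 = 496 bytes and starts on a line boundary, so it spans ceil(496 / 64) = 8 cache lines.
Row-major traversal misses (one per line touched): 123 * ceil(124 * 4 / 64) = 984
Column-major traversal misses (no reuse, every access misses): 123 * 124 = 15252
Ratio = 15252 / 984 = 15.5

15.5


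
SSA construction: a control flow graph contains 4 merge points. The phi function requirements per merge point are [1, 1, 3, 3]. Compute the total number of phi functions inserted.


Total phi functions = sum of phi functions at each join node
= 1 + 1 + 3 + 3 = 8

8


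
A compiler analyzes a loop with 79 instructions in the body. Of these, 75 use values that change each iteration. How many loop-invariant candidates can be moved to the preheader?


Invariant candidates = total - loop-dependent
= 79 - 75 = 4

4


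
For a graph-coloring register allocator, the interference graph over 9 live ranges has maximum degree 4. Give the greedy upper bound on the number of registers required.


Greedy coloring never needs more than (max_degree + 1) colors: when coloring a vertex, at most max_degree neighbors are already colored.
Upper bound = 4 + 1 = 5

5


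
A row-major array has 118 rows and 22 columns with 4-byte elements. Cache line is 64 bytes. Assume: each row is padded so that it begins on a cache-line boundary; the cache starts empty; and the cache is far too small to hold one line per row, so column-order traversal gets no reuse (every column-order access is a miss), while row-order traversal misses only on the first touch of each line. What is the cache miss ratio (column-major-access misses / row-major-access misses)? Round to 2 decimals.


Each row occupies 22 * 4 = 88 bytes and starts on a line boundary, so it spans ceil(88 / 64) = 2 cache lines.
Row-major traversal misses (one per line touched): 118 * ceil(22 * 4 / 64) = 236
Column-major traversal misses (no reuse, every access misses): 118 * 22 = 2596
Ratio = 2596 / 236 = 11.0

11.0


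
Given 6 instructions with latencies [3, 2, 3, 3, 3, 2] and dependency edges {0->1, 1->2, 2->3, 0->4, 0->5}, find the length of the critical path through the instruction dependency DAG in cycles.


Compute longest path through dependency graph: dist(Ik) = max over predecessors of dist + latency(Ik).
dist(I0) = latency 3 = 3
dist(I1) = dist(I0) + 2 = 3 + 2 = 5
dist(I2) = dist(I1) + 3 = 5 + 3 = 8
dist(I3) = dist(I2) + 3 = 8 + 3 = 11
dist(I4) = dist(I0) + 3 = 3 + 3 = 6
dist(I5) = dist(I0) + 2 = 3 + 2 = 5
Critical path = max dist = 11

11


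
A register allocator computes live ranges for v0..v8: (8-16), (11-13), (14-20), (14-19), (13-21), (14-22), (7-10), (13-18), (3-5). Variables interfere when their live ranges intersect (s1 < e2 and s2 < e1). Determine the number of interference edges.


Check all pairs for overlapping intervals.
Two intervals (s1,e1) and (s2,e2) overlap if s1 < e2 and s2 < e1.
v0 (8-16) vs v1..v8: overlaps v1, v2, v3, v4, v5, v6, v7 -> 7
v1 (11-13) vs v2..v8: overlaps none -> 0
v2 (14-20) vs v3..v8: overlaps v3, v4, v5, v7 -> 4
v3 (14-19) vs v4..v8: overlaps v4, v5, v7 -> 3
v4 (13-21) vs v5..v8: overlaps v5, v7 -> 2
v5 (14-22) vs v6..v8: overlaps v7 -> 1
v6 (7-10) vs v7..v8: overlaps none -> 0
v7 (13-18) vs v8: overlaps none -> 0
Total overlapping pairs = 7 + 0 + 4 + 3 + 2 + 1 + 0 + 0 = 17

17


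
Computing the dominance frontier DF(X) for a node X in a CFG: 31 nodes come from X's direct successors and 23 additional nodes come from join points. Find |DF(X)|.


DF(X) = direct successor contributions + join point contributions
= 31 + 23 = 54

54


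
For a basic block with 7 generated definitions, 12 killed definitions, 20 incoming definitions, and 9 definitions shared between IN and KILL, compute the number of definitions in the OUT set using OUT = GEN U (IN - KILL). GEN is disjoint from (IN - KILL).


IN - KILL: 20 - 9 = 11 surviving definitions
OUT = GEN + surviving = 7 + 11 = 18

18


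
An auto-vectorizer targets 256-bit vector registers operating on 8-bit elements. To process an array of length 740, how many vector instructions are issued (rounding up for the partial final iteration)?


Width = 256 / 8 = 32 elements per vector op
Iterations = ceil(740 / 32) = 24

24


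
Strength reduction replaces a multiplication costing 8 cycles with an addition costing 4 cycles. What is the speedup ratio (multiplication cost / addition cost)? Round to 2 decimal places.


Ratio = mult_cost / add_cost = 8 / 4 = 2.0

2.0


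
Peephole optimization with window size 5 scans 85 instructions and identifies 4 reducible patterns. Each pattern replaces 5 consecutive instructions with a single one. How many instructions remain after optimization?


Each match removes 4 instructions.
Total removed = 4 * 4 = 16
Remaining = 85 - 16 = 69

69


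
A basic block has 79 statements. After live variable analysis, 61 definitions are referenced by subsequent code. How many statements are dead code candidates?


Dead code = total statements - live definitions
= 79 - 61 = 18

18


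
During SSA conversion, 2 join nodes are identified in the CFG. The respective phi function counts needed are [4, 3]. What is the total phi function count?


Total phi functions = sum of phi functions at each join node
= 4 + 3 = 7

7


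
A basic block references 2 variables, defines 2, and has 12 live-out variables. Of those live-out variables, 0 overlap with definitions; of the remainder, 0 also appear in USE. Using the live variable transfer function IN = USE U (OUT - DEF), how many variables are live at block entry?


OUT - DEF: 12 - 0 = 12
|IN| = |USE| + |OUT - DEF| - |USE ∩ (OUT - DEF)| = 2 + 12 - 0 = 14

14


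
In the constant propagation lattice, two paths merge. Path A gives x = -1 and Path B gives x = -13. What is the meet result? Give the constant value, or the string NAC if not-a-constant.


Meet operation: if both paths give the same constant, result is that constant; if they differ, result is NAC (not-a-constant).
Path A: -1, Path B: -13 -> differ
Result: not-a-constant -> NAC

NAC


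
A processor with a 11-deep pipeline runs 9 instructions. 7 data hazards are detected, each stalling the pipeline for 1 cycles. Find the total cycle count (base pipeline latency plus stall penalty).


Base cycles = 11 + 9 - 1 = 19
Total stalls = 7 * 1 = 7
Total = 19 + 7 = 26

26


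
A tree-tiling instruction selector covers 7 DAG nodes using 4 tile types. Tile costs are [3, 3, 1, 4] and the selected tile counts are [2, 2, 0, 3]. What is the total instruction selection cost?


Total cost = sum(count_i * cost_i)
= 2*3 + 2*3 + 0*1 + 3*4
= 24

24


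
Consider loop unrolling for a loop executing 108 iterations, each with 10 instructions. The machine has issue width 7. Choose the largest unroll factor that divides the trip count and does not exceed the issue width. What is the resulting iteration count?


Largest divisor of 108 <= 7 is 6
New iterations = 108 / 6 = 18

18


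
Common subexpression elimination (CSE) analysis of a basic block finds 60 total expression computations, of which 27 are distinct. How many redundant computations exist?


CSE count = total expressions - unique expressions
= 60 - 27 = 33

33


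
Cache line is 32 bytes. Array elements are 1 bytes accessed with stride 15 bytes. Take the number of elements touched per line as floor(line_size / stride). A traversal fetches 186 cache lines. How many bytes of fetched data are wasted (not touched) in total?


Elements per line = floor(32 / 15) = 2
Bytes used per line = 2 * 1 = 2
Wasted per line = 32 - 2 = 30
Total wasted = 30 * 186 = 5580

5580


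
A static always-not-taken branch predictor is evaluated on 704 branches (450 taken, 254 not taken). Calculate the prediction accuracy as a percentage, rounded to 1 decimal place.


Predictor: always-not-taken
Correct predictions = 254
Accuracy = 254 / 704 * 100 = 36.1%

36.1


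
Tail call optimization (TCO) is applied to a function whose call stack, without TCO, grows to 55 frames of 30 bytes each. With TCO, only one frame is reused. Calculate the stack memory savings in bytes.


Without TCO: 55 * 30 = 1650 bytes
With TCO: reuse 1 frame = 30 bytes
Savings = 1650 - 30 = 1620

1620


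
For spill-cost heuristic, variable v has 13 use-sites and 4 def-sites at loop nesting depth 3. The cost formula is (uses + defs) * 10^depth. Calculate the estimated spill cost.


uses + defs = 13 + 4 = 17
10^3 = 1000
Spill cost = 17 * 1000 = 17000

17000


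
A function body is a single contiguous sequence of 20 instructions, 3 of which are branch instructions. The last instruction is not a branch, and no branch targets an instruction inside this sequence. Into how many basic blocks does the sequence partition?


With no in-sequence branch targets, the leaders are the first instruction plus the instruction after each branch.
Number of basic blocks = branches + 1
= 3 + 1 = 4

4


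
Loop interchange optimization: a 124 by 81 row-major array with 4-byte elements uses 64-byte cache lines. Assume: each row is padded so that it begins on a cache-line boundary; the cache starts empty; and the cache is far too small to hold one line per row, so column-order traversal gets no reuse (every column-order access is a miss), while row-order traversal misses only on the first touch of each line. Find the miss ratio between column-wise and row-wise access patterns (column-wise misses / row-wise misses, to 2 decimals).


Each row occupies 81 * 4 = 324 bytes and starts on a line boundary, so it spans ceil(324 / 64) = 6 cache lines.
Row-major traversal misses (one per line touched): 124 * ceil(81 * 4 / 64) = 744
Column-major traversal misses (no reuse, every access misses): 124 * 81 = 10044
Ratio = 10044 / 744 = 13.5

13.5


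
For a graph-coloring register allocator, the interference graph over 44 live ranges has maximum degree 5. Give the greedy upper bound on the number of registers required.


Greedy coloring never needs more than (max_degree + 1) colors: when coloring a vertex, at most max_degree neighbors are already colored.
Upper bound = 5 + 1 = 6

6


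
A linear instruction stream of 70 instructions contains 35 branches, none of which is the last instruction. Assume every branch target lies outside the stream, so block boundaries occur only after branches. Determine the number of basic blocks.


With no in-sequence branch targets, the leaders are the first instruction plus the instruction after each branch.
Number of basic blocks = branches + 1
= 35 + 1 = 36

36


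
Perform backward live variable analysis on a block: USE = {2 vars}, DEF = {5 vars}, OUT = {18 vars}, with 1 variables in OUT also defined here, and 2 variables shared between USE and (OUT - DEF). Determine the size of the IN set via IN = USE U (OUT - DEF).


OUT - DEF: 18 - 1 = 17
|IN| = |USE| + |OUT - DEF| - |USE ∩ (OUT - DEF)| = 2 + 17 - 2 = 17

17


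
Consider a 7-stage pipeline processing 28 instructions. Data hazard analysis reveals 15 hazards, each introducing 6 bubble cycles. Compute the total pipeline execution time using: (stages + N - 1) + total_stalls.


Base cycles = 7 + 28 - 1 = 34
Total stalls = 15 * 6 = 90
Total = 34 + 90 = 124

124


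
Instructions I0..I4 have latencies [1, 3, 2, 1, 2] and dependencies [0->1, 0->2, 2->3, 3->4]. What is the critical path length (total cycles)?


Compute longest path through dependency graph: dist(Ik) = max over predecessors of dist + latency(Ik).
dist(I0) = latency 1 = 1
dist(I1) = dist(I0) + 3 = 1 + 3 = 4
dist(I2) = dist(I0) + 2 = 1 + 2 = 3
dist(I3) = dist(I2) + 1 = 3 + 1 = 4
dist(I4) = dist(I3) + 2 = 4 + 2 = 6
Critical path = max dist = 6

6


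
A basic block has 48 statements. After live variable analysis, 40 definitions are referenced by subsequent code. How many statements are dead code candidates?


Dead code = total statements - live definitions
= 48 - 40 = 8

8


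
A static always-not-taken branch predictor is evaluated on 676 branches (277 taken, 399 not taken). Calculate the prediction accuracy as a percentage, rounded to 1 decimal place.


Predictor: always-not-taken
Correct predictions = 399
Accuracy = 399 / 676 * 100 = 59.0%

59.0


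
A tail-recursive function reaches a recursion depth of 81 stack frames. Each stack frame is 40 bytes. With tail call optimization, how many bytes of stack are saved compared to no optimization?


Without TCO: 81 * 40 = 3240 bytes
With TCO: reuse 1 frame = 40 bytes
Savings = 3240 - 40 = 3200

3200


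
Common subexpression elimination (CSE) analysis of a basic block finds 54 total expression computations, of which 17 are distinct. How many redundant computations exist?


CSE count = total expressions - unique expressions
= 54 - 17 = 37

37


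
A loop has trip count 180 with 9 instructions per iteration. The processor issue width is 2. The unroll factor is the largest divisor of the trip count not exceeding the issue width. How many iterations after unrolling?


Largest divisor of 180 <= 2 is 2
New iterations = 180 / 2 = 90

90


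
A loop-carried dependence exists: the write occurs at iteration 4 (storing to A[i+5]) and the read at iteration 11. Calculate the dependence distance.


Distance = read iteration - write iteration
= 11 - 4 = 7

7


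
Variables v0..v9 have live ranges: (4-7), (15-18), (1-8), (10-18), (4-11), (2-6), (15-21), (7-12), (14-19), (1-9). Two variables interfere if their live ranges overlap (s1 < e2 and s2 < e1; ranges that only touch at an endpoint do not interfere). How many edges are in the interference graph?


Check all pairs for overlapping intervals.
Two intervals (s1,e1) and (s2,e2) overlap if s1 < e2 and s2 < e1.
v0 (4-7) vs v1..v9: overlaps v2, v4, v5, v9 -> 4
v1 (15-18) vs v2..v9: overlaps v3, v6, v8 -> 3
v2 (1-8) vs v3..v9: overlaps v4, v5, v7, v9 -> 4
v3 (10-18) vs v4..v9: overlaps v4, v6, v7, v8 -> 4
v4 (4-11) vs v5..v9: overlaps v5, v7, v9 -> 3
v5 (2-6) vs v6..v9: overlaps v9 -> 1
v6 (15-21) vs v7..v9: overlaps v8 -> 1
v7 (7-12) vs v8..v9: overlaps v9 -> 1
v8 (14-19) vs v9: overlaps none -> 0
Total overlapping pairs = 4 + 3 + 4 + 4 + 3 + 1 + 1 + 1 + 0 = 21

21


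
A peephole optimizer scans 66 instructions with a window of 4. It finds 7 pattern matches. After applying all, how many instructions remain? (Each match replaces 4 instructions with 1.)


Each match removes 3 instructions.
Total removed = 7 * 3 = 21
Remaining = 66 - 21 = 45

45


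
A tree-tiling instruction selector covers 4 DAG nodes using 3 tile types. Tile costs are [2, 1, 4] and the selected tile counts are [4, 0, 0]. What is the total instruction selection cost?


Total cost = sum(count_i * cost_i)
= 4*2 + 0*1 + 0*4
= 8

8


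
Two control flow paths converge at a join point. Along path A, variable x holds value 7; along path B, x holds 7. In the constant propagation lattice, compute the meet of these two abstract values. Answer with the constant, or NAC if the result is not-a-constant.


Meet operation: if both paths give the same constant, result is that constant; if they differ, result is NAC (not-a-constant).
Path A: 7, Path B: 7 -> equal
Result: constant -> 7

7


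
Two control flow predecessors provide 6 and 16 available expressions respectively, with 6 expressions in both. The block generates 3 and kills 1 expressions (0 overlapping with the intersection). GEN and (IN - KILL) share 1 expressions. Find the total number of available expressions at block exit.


IN = intersection of predecessors = 6
IN - KILL = 6 - 0 = 6
|OUT| = |GEN| + |IN - KILL| - |GEN ∩ (IN - KILL)| = 3 + 6 - 1 = 8

8


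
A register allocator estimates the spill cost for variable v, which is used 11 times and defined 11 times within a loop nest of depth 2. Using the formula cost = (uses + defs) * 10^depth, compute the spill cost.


uses + defs = 11 + 11 = 22
10^2 = 100
Spill cost = 22 * 100 = 2200

2200


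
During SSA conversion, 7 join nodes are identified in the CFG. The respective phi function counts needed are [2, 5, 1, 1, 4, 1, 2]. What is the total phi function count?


Total phi functions = sum of phi functions at each join node
= 2 + 5 + 1 + 1 + 4 + 1 + 2 = 16

16


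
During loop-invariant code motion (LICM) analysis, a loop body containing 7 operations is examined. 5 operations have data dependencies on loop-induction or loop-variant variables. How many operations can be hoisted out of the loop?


Invariant candidates = total - loop-dependent
= 7 - 5 = 2

2


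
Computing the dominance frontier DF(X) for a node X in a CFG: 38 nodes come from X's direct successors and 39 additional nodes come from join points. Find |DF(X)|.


DF(X) = direct successor contributions + join point contributions
= 38 + 39 = 77

77


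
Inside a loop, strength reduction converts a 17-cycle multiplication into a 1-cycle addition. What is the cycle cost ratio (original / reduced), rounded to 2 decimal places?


Ratio = mult_cost / add_cost = 17 / 1 = 17.0

17.0


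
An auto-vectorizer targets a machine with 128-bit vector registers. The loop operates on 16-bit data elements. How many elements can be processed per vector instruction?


Width = SIMD bits / data type bits
= 128 / 16 = 8

8


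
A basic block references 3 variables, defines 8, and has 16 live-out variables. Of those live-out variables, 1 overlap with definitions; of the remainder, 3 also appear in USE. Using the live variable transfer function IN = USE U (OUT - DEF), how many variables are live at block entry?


OUT - DEF: 16 - 1 = 15
|IN| = |USE| + |OUT - DEF| - |USE ∩ (OUT - DEF)| = 3 + 15 - 3 = 15

15


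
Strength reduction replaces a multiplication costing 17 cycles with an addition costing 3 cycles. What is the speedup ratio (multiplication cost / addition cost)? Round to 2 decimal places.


Ratio = mult_cost / add_cost = 17 / 3 = 5.67

5.67
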